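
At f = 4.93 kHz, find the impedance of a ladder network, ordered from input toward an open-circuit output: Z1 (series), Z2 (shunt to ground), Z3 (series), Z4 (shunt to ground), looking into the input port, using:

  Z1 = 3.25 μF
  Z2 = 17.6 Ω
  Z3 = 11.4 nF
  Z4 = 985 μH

Step 1 — Angular frequency: ω = 2π·f = 2π·4930 = 3.098e+04 rad/s.
Step 2 — Component impedances:
  Z1: Z = 1/(jωC) = -j/(ω·C) = 0 - j9.933 Ω
  Z2: Z = R = 17.6 Ω
  Z3: Z = 1/(jωC) = -j/(ω·C) = 0 - j2832 Ω
  Z4: Z = jωL = j·3.098e+04·0.000985 = 0 + j30.51 Ω
Step 3 — Ladder network (open output): work backward from the far end, alternating series and parallel combinations. Z_in = 17.6 - j10.04 Ω = 20.26∠-29.7° Ω.

Z = 17.6 - j10.04 Ω = 20.26∠-29.7° Ω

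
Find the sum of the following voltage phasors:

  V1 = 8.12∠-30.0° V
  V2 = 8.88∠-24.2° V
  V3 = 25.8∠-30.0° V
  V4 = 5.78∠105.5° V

Step 1 — Convert each phasor to rectangular form:
  V1 = 8.12·(cos(-30.0°) + j·sin(-30.0°)) = 7.032 - j4.06 V
  V2 = 8.88·(cos(-24.2°) + j·sin(-24.2°)) = 8.1 - j3.64 V
  V3 = 25.8·(cos(-30.0°) + j·sin(-30.0°)) = 22.34 - j12.9 V
  V4 = 5.78·(cos(105.5°) + j·sin(105.5°)) = -1.545 + j5.57 V
Step 2 — Sum components: V_total = 35.93 - j15.03 V.
Step 3 — Convert to polar: |V_total| = 38.95 V, ∠V_total = -22.7°.

V_total = 38.95∠-22.7° V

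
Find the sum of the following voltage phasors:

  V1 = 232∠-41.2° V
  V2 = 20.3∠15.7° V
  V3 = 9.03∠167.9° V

Step 1 — Convert each phasor to rectangular form:
  V1 = 232·(cos(-41.2°) + j·sin(-41.2°)) = 174.6 - j152.8 V
  V2 = 20.3·(cos(15.7°) + j·sin(15.7°)) = 19.54 + j5.493 V
  V3 = 9.03·(cos(167.9°) + j·sin(167.9°)) = -8.829 + j1.893 V
Step 2 — Sum components: V_total = 185.3 - j145.4 V.
Step 3 — Convert to polar: |V_total| = 235.5 V, ∠V_total = -38.1°.

V_total = 235.5∠-38.1° V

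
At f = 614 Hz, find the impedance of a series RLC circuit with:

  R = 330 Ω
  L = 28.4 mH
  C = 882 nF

Step 1 — Angular frequency: ω = 2π·f = 2π·614 = 3858 rad/s.
Step 2 — Component impedances:
  R: Z = R = 330 Ω
  L: Z = jωL = j·3858·0.0284 = 0 + j109.6 Ω
  C: Z = 1/(jωC) = -j/(ω·C) = 0 - j293.9 Ω
Step 3 — Series combination: Z_total = R + L + C = 330 - j184.3 Ω = 378∠-29.2° Ω.

Z = 330 - j184.3 Ω = 378∠-29.2° Ω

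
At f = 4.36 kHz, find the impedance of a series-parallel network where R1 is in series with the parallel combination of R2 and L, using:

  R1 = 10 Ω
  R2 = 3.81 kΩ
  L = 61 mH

Step 1 — Angular frequency: ω = 2π·f = 2π·4360 = 2.739e+04 rad/s.
Step 2 — Component impedances:
  R1: Z = R = 10 Ω
  R2: Z = R = 3810 Ω
  L: Z = jωL = j·2.739e+04·0.061 = 0 + j1671 Ω
Step 3 — Parallel branch: R2 || L = 1/(1/R2 + 1/L) = 614.7 + j1401 Ω.
Step 4 — Series with R1: Z_total = R1 + (R2 || L) = 624.7 + j1401 Ω = 1534∠66.0° Ω.

Z = 624.7 + j1401 Ω = 1534∠66.0° Ω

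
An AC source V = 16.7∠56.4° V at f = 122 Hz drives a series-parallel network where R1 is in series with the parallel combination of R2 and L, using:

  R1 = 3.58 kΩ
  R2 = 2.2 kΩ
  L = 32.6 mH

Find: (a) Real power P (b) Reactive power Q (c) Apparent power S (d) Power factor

Step 1 — Angular frequency: ω = 2π·f = 2π·122 = 766.5 rad/s.
Step 2 — Component impedances:
  R1: Z = R = 3580 Ω
  R2: Z = R = 2200 Ω
  L: Z = jωL = j·766.5·0.0326 = 0 + j24.99 Ω
Step 3 — Parallel branch: R2 || L = 1/(1/R2 + 1/L) = 0.2838 + j24.99 Ω.
Step 4 — Series with R1: Z_total = R1 + (R2 || L) = 3580 + j24.99 Ω = 3580∠0.4° Ω.
Step 5 — Source phasor: V = 16.7∠56.4° V = 9.242 + j13.91 V.
Step 6 — Current: I = V / Z = 0.002608 + j0.003867 A = 0.004664∠56.0° A.
Step 7 — Complex power: S = V·I* = 0.07789 + j0.0005436 VA.
Step 8 — Real power: P = Re(S) = 0.07789 W.
Step 9 — Reactive power: Q = Im(S) = 0.0005436 VAR.
Step 10 — Apparent power: |S| = 0.07789 VA.
Step 11 — Power factor: PF = P/|S| = 1 (lagging).

(a) P = 0.07789 W  (b) Q = 0.0005436 VAR  (c) S = 0.07789 VA  (d) PF = 1 (lagging)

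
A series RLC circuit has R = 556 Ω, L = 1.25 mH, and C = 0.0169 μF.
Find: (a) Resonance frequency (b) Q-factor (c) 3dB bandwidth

Step 1 — Resonance condition Im(Z)=0 gives ω₀ = 1/√(LC).
Step 2 — ω₀ = 1/√(0.00125·1.69e-08) = 2.176e+05 rad/s.
Step 3 — f₀ = ω₀/(2π) = 3.463e+04 Hz.
Step 4 — Series Q: Q = ω₀L/R = 2.176e+05·0.00125/556 = 0.4891.
Step 5 — 3dB bandwidth: Δω = ω₀/Q = 4.448e+05 rad/s; BW = Δω/(2π) = 7.079e+04 Hz.

(a) f₀ = 3.463e+04 Hz  (b) Q = 0.4891  (c) BW = 7.079e+04 Hz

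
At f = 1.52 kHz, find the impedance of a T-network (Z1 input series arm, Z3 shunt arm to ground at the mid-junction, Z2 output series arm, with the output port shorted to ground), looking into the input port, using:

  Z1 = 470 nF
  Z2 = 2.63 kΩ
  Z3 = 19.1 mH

Step 1 — Angular frequency: ω = 2π·f = 2π·1520 = 9550 rad/s.
Step 2 — Component impedances:
  Z1: Z = 1/(jωC) = -j/(ω·C) = 0 - j222.8 Ω
  Z2: Z = R = 2630 Ω
  Z3: Z = jωL = j·9550·0.0191 = 0 + j182.4 Ω
Step 3 — With the output port shorted to ground, the output series arm Z2 runs from the junction to ground; the shunt arm Z3 also runs from the junction to ground. They appear in parallel: Z3 || Z2 = 12.59 + j181.5 Ω.
Step 4 — Series with input arm Z1: Z_in = Z1 + (Z3 || Z2) = 12.59 - j41.24 Ω = 43.12∠-73.0° Ω.

Z = 12.59 - j41.24 Ω = 43.12∠-73.0° Ω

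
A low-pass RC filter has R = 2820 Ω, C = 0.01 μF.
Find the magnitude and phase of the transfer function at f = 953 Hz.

Step 1 — Angular frequency: ω = 2π·953 = 5988 rad/s.
Step 2 — Transfer function: H(jω) = 1/(1 + jωRC).
Step 3 — Denominator: 1 + jωRC = 1 + j·5988·2820·1e-08 = 1 + j0.1689.
Step 4 — H = 0.9723 - j0.1642.
Step 5 — Magnitude: |H| = 0.986 (-0.1 dB); phase: φ = -9.6°.

|H| = 0.986 (-0.1 dB), φ = -9.6°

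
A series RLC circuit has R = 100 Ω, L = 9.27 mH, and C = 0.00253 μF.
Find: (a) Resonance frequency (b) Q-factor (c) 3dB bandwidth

Step 1 — Resonance condition Im(Z)=0 gives ω₀ = 1/√(LC).
Step 2 — ω₀ = 1/√(0.00927·2.53e-09) = 2.065e+05 rad/s.
Step 3 — f₀ = ω₀/(2π) = 3.286e+04 Hz.
Step 4 — Series Q: Q = ω₀L/R = 2.065e+05·0.00927/100 = 19.14.
Step 5 — 3dB bandwidth: Δω = ω₀/Q = 1.079e+04 rad/s; BW = Δω/(2π) = 1717 Hz.

(a) f₀ = 3.286e+04 Hz  (b) Q = 19.14  (c) BW = 1717 Hz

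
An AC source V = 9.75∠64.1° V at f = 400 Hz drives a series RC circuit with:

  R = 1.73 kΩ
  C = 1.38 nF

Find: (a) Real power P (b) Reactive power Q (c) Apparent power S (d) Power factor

Step 1 — Angular frequency: ω = 2π·f = 2π·400 = 2513 rad/s.
Step 2 — Component impedances:
  R: Z = R = 1730 Ω
  C: Z = 1/(jωC) = -j/(ω·C) = 0 - j2.883e+05 Ω
Step 3 — Series combination: Z_total = R + C = 1730 - j2.883e+05 Ω = 2.883e+05∠-89.7° Ω.
Step 4 — Source phasor: V = 9.75∠64.1° V = 4.259 + j8.771 V.
Step 5 — Current: I = V / Z = -3.033e-05 + j1.495e-05 A = 3.382e-05∠153.8° A.
Step 6 — Complex power: S = V·I* = 1.978e-06 - j0.0003297 VA.
Step 7 — Real power: P = Re(S) = 1.978e-06 W.
Step 8 — Reactive power: Q = Im(S) = -0.0003297 VAR.
Step 9 — Apparent power: |S| = 0.0003297 VA.
Step 10 — Power factor: PF = P/|S| = 0.006 (leading).

(a) P = 1.978e-06 W  (b) Q = -0.0003297 VAR  (c) S = 0.0003297 VA  (d) PF = 0.006 (leading)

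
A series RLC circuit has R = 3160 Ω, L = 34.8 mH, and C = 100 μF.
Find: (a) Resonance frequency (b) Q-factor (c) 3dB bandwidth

Step 1 — Resonance: ω₀ = 1/√(LC) = 1/√(0.0348·0.0001) = 536.1 rad/s.
Step 2 — f₀ = ω₀/(2π) = 85.32 Hz.
Step 3 — Series Q: Q = ω₀L/R = 536.1·0.0348/3160 = 0.005903.
Step 4 — Bandwidth: Δω = ω₀/Q = 9.08e+04 rad/s; BW = Δω/(2π) = 1.445e+04 Hz.

(a) f₀ = 85.32 Hz  (b) Q = 0.005903  (c) BW = 1.445e+04 Hz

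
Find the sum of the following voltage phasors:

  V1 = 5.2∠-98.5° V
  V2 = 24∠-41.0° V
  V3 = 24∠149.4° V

Step 1 — Convert each phasor to rectangular form:
  V1 = 5.2·(cos(-98.5°) + j·sin(-98.5°)) = -0.7686 - j5.143 V
  V2 = 24·(cos(-41.0°) + j·sin(-41.0°)) = 18.11 - j15.75 V
  V3 = 24·(cos(149.4°) + j·sin(149.4°)) = -20.66 + j12.22 V
Step 2 — Sum components: V_total = -3.313 - j8.671 V.
Step 3 — Convert to polar: |V_total| = 9.283 V, ∠V_total = -110.9°.

V_total = 9.283∠-110.9° V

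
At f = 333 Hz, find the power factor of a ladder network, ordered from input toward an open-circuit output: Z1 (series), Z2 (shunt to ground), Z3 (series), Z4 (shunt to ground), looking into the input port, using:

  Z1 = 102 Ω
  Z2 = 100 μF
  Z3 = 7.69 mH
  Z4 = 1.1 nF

Step 1 — Angular frequency: ω = 2π·f = 2π·333 = 2092 rad/s.
Step 2 — Component impedances:
  Z1: Z = R = 102 Ω
  Z2: Z = 1/(jωC) = -j/(ω·C) = 0 - j4.779 Ω
  Z3: Z = jωL = j·2092·0.00769 = 0 + j16.09 Ω
  Z4: Z = 1/(jωC) = -j/(ω·C) = 0 - j4.345e+05 Ω
Step 3 — Ladder network (open output): work backward from the far end, alternating series and parallel combinations. Z_in = 102 - j4.779 Ω = 102.1∠-2.7° Ω.
Step 4 — Power factor: PF = cos(φ) = Re(Z)/|Z| = 102/102.11 = 0.9989.
Step 5 — Type: Im(Z) = -4.779 ⇒ leading (phase φ = -2.7°).

PF = 0.9989 (leading, φ = -2.7°)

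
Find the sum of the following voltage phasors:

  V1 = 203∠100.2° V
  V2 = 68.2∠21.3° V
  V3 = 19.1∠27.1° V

Step 1 — Convert each phasor to rectangular form:
  V1 = 203·(cos(100.2°) + j·sin(100.2°)) = -35.95 + j199.8 V
  V2 = 68.2·(cos(21.3°) + j·sin(21.3°)) = 63.54 + j24.77 V
  V3 = 19.1·(cos(27.1°) + j·sin(27.1°)) = 17 + j8.701 V
Step 2 — Sum components: V_total = 44.6 + j233.3 V.
Step 3 — Convert to polar: |V_total| = 237.5 V, ∠V_total = 79.2°.

V_total = 237.5∠79.2° V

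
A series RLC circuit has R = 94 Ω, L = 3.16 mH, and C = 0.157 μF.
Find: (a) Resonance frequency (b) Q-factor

Step 1 — Resonance condition Im(Z)=0 gives ω₀ = 1/√(LC).
Step 2 — ω₀ = 1/√(0.00316·1.57e-07) = 4.49e+04 rad/s.
Step 3 — f₀ = ω₀/(2π) = 7145 Hz.
Step 4 — Series Q: Q = ω₀L/R = 4.49e+04·0.00316/94 = 1.509.

(a) f₀ = 7145 Hz  (b) Q = 1.509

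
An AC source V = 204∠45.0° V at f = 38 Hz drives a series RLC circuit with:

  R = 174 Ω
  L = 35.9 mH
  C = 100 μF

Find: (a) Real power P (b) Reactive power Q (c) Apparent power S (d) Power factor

Step 1 — Angular frequency: ω = 2π·f = 2π·38 = 238.8 rad/s.
Step 2 — Component impedances:
  R: Z = R = 174 Ω
  L: Z = jωL = j·238.8·0.0359 = 0 + j8.572 Ω
  C: Z = 1/(jωC) = -j/(ω·C) = 0 - j41.88 Ω
Step 3 — Series combination: Z_total = R + L + C = 174 - j33.31 Ω = 177.2∠-10.8° Ω.
Step 4 — Source phasor: V = 204∠45.0° V = 144.2 + j144.2 V.
Step 5 — Current: I = V / Z = 0.6466 + j0.9528 A = 1.152∠55.8° A.
Step 6 — Complex power: S = V·I* = 230.7 - j44.17 VA.
Step 7 — Real power: P = Re(S) = 230.7 W.
Step 8 — Reactive power: Q = Im(S) = -44.17 VAR.
Step 9 — Apparent power: |S| = 234.9 VA.
Step 10 — Power factor: PF = P/|S| = 0.9822 (leading).

(a) P = 230.7 W  (b) Q = -44.17 VAR  (c) S = 234.9 VA  (d) PF = 0.9822 (leading)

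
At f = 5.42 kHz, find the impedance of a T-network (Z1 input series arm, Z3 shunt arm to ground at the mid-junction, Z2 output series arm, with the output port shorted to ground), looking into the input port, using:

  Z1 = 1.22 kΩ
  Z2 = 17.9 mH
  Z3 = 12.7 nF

Step 1 — Angular frequency: ω = 2π·f = 2π·5420 = 3.405e+04 rad/s.
Step 2 — Component impedances:
  Z1: Z = R = 1220 Ω
  Z2: Z = jωL = j·3.405e+04·0.0179 = 0 + j609.6 Ω
  Z3: Z = 1/(jωC) = -j/(ω·C) = 0 - j2312 Ω
Step 3 — With the output port shorted to ground, the output series arm Z2 runs from the junction to ground; the shunt arm Z3 also runs from the junction to ground. They appear in parallel: Z3 || Z2 = 0 + j827.8 Ω.
Step 4 — Series with input arm Z1: Z_in = Z1 + (Z3 || Z2) = 1220 + j827.8 Ω = 1474∠34.2° Ω.

Z = 1220 + j827.8 Ω = 1474∠34.2° Ω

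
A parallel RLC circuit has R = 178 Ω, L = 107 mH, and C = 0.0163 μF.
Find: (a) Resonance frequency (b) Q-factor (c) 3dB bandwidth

Step 1 — Resonance: ω₀ = 1/√(LC) = 1/√(0.107·1.63e-08) = 2.394e+04 rad/s.
Step 2 — f₀ = ω₀/(2π) = 3811 Hz.
Step 3 — Parallel Q: Q = R/(ω₀L) = 178/(2.394e+04·0.107) = 0.06947.
Step 4 — Bandwidth: Δω = ω₀/Q = 3.447e+05 rad/s; BW = Δω/(2π) = 5.485e+04 Hz.

(a) f₀ = 3811 Hz  (b) Q = 0.06947  (c) BW = 5.485e+04 Hz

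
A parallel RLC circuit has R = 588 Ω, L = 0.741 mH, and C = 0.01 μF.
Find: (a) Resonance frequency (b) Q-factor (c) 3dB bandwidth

Step 1 — Resonance: ω₀ = 1/√(LC) = 1/√(0.000741·1e-08) = 3.674e+05 rad/s.
Step 2 — f₀ = ω₀/(2π) = 5.847e+04 Hz.
Step 3 — Parallel Q: Q = R/(ω₀L) = 588/(3.674e+05·0.000741) = 2.16.
Step 4 — Bandwidth: Δω = ω₀/Q = 1.701e+05 rad/s; BW = Δω/(2π) = 2.707e+04 Hz.

(a) f₀ = 5.847e+04 Hz  (b) Q = 2.16  (c) BW = 2.707e+04 Hz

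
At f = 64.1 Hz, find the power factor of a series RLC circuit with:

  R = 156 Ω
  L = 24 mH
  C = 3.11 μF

Step 1 — Angular frequency: ω = 2π·f = 2π·64.1 = 402.8 rad/s.
Step 2 — Component impedances:
  R: Z = R = 156 Ω
  L: Z = jωL = j·402.8·0.024 = 0 + j9.666 Ω
  C: Z = 1/(jωC) = -j/(ω·C) = 0 - j798.4 Ω
Step 3 — Series combination: Z_total = R + L + C = 156 - j788.7 Ω = 804∠-78.8° Ω.
Step 4 — Power factor: PF = cos(φ) = Re(Z)/|Z| = 156/804 = 0.194.
Step 5 — Type: Im(Z) = -788.7 ⇒ leading (phase φ = -78.8°).

PF = 0.194 (leading, φ = -78.8°)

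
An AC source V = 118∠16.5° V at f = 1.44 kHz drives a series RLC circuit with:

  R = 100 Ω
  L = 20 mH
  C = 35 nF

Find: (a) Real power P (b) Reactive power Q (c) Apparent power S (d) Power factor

Step 1 — Angular frequency: ω = 2π·f = 2π·1440 = 9048 rad/s.
Step 2 — Component impedances:
  R: Z = R = 100 Ω
  L: Z = jωL = j·9048·0.02 = 0 + j181 Ω
  C: Z = 1/(jωC) = -j/(ω·C) = 0 - j3158 Ω
Step 3 — Series combination: Z_total = R + L + C = 100 - j2977 Ω = 2979∠-88.1° Ω.
Step 4 — Source phasor: V = 118∠16.5° V = 113.1 + j33.51 V.
Step 5 — Current: I = V / Z = -0.00997 + j0.03834 A = 0.03962∠104.6° A.
Step 6 — Complex power: S = V·I* = 0.1569 - j4.672 VA.
Step 7 — Real power: P = Re(S) = 0.1569 W.
Step 8 — Reactive power: Q = Im(S) = -4.672 VAR.
Step 9 — Apparent power: |S| = 4.675 VA.
Step 10 — Power factor: PF = P/|S| = 0.03357 (leading).

(a) P = 0.1569 W  (b) Q = -4.672 VAR  (c) S = 4.675 VA  (d) PF = 0.03357 (leading)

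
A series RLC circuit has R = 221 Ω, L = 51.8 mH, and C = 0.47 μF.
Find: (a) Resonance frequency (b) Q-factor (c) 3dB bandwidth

Step 1 — Resonance: ω₀ = 1/√(LC) = 1/√(0.0518·4.7e-07) = 6409 rad/s.
Step 2 — f₀ = ω₀/(2π) = 1020 Hz.
Step 3 — Series Q: Q = ω₀L/R = 6409·0.0518/221 = 1.502.
Step 4 — Bandwidth: Δω = ω₀/Q = 4266 rad/s; BW = Δω/(2π) = 679 Hz.

(a) f₀ = 1020 Hz  (b) Q = 1.502  (c) BW = 679 Hz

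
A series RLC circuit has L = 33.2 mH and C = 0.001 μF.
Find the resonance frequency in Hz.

Step 1 — Resonance condition Im(Z)=0 gives ω₀ = 1/√(LC).
Step 2 — ω₀ = 1/√(0.0332·1e-09) = 1.736e+05 rad/s.
Step 3 — f₀ = ω₀/(2π) = 2.762e+04 Hz.

f₀ = 2.762e+04 Hz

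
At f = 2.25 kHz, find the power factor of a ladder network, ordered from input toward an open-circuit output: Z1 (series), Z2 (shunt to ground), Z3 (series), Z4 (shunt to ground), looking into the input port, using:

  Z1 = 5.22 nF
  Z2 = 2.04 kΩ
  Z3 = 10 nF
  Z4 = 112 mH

Step 1 — Angular frequency: ω = 2π·f = 2π·2250 = 1.414e+04 rad/s.
Step 2 — Component impedances:
  Z1: Z = 1/(jωC) = -j/(ω·C) = 0 - j1.355e+04 Ω
  Z2: Z = R = 2040 Ω
  Z3: Z = 1/(jωC) = -j/(ω·C) = 0 - j7074 Ω
  Z4: Z = jωL = j·1.414e+04·0.112 = 0 + j1583 Ω
Step 3 — Ladder network (open output): work backward from the far end, alternating series and parallel combinations. Z_in = 1793 - j1.422e+04 Ω = 1.433e+04∠-82.8° Ω.
Step 4 — Power factor: PF = cos(φ) = Re(Z)/|Z| = 1793/1.433e+04 = 0.1251.
Step 5 — Type: Im(Z) = -1.422e+04 ⇒ leading (phase φ = -82.8°).

PF = 0.1251 (leading, φ = -82.8°)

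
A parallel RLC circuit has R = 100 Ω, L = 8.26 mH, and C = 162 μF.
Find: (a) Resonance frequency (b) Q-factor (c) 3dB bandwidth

Step 1 — Resonance: ω₀ = 1/√(LC) = 1/√(0.00826·0.000162) = 864.5 rad/s.
Step 2 — f₀ = ω₀/(2π) = 137.6 Hz.
Step 3 — Parallel Q: Q = R/(ω₀L) = 100/(864.5·0.00826) = 14.
Step 4 — Bandwidth: Δω = ω₀/Q = 61.73 rad/s; BW = Δω/(2π) = 9.824 Hz.

(a) f₀ = 137.6 Hz  (b) Q = 14  (c) BW = 9.824 Hz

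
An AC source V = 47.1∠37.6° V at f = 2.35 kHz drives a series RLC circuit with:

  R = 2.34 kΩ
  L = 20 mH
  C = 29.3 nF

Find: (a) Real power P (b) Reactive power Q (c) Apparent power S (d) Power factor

Step 1 — Angular frequency: ω = 2π·f = 2π·2350 = 1.477e+04 rad/s.
Step 2 — Component impedances:
  R: Z = R = 2340 Ω
  L: Z = jωL = j·1.477e+04·0.02 = 0 + j295.3 Ω
  C: Z = 1/(jωC) = -j/(ω·C) = 0 - j2311 Ω
Step 3 — Series combination: Z_total = R + L + C = 2340 - j2016 Ω = 3089∠-40.7° Ω.
Step 4 — Source phasor: V = 47.1∠37.6° V = 37.32 + j28.74 V.
Step 5 — Current: I = V / Z = 0.00308 + j0.01493 A = 0.01525∠78.3° A.
Step 6 — Complex power: S = V·I* = 0.5441 - j0.4688 VA.
Step 7 — Real power: P = Re(S) = 0.5441 W.
Step 8 — Reactive power: Q = Im(S) = -0.4688 VAR.
Step 9 — Apparent power: |S| = 0.7182 VA.
Step 10 — Power factor: PF = P/|S| = 0.7576 (leading).

(a) P = 0.5441 W  (b) Q = -0.4688 VAR  (c) S = 0.7182 VA  (d) PF = 0.7576 (leading)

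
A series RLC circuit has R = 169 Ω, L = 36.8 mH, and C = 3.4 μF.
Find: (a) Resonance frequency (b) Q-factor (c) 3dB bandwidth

Step 1 — Resonance condition Im(Z)=0 gives ω₀ = 1/√(LC).
Step 2 — ω₀ = 1/√(0.0368·3.4e-06) = 2827 rad/s.
Step 3 — f₀ = ω₀/(2π) = 449.9 Hz.
Step 4 — Series Q: Q = ω₀L/R = 2827·0.0368/169 = 0.6156.
Step 5 — 3dB bandwidth: Δω = ω₀/Q = 4592 rad/s; BW = Δω/(2π) = 730.9 Hz.

(a) f₀ = 449.9 Hz  (b) Q = 0.6156  (c) BW = 730.9 Hz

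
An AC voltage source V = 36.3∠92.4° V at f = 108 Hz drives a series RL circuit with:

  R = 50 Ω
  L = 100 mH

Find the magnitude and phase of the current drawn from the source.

Step 1 — Angular frequency: ω = 2π·f = 2π·108 = 678.6 rad/s.
Step 2 — Component impedances:
  R: Z = R = 50 Ω
  L: Z = jωL = j·678.6·0.1 = 0 + j67.86 Ω
Step 3 — Series combination: Z_total = R + L = 50 + j67.86 Ω = 84.29∠53.6° Ω.
Step 4 — Source phasor: V = 36.3∠92.4° V = -1.52 + j36.27 V.
Step 5 — Ohm's law: I = V / Z_total = (-1.52 + j36.27) / (50 + j67.86) = 0.3357 + j0.2698 A.
Step 6 — Convert to polar: |I| = 0.4307 A, ∠I = 38.8°.

I = 0.4307∠38.8° A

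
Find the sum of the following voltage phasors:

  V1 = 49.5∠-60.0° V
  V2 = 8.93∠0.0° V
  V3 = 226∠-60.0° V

Step 1 — Convert each phasor to rectangular form:
  V1 = 49.5·(cos(-60.0°) + j·sin(-60.0°)) = 24.75 - j42.87 V
  V2 = 8.93·(cos(0.0°) + j·sin(0.0°)) = 8.93 V
  V3 = 226·(cos(-60.0°) + j·sin(-60.0°)) = 113 - j195.7 V
Step 2 — Sum components: V_total = 146.7 - j238.6 V.
Step 3 — Convert to polar: |V_total| = 280.1 V, ∠V_total = -58.4°.

V_total = 280.1∠-58.4° V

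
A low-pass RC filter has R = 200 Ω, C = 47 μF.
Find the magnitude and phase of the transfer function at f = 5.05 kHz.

Step 1 — Angular frequency: ω = 2π·5050 = 3.173e+04 rad/s.
Step 2 — Transfer function: H(jω) = 1/(1 + jωRC).
Step 3 — Denominator: 1 + jωRC = 1 + j·3.173e+04·200·4.7e-05 = 1 + j298.3.
Step 4 — H = 1.124e-05 - j0.003353.
Step 5 — Magnitude: |H| = 0.003353 (-49.5 dB); phase: φ = -89.8°.

|H| = 0.003353 (-49.5 dB), φ = -89.8°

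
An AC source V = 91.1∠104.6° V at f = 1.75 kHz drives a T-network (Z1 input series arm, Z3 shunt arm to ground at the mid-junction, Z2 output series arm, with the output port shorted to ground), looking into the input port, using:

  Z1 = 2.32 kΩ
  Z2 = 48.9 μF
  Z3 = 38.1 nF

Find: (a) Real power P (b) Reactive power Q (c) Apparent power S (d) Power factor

Step 1 — Angular frequency: ω = 2π·f = 2π·1750 = 1.1e+04 rad/s.
Step 2 — Component impedances:
  Z1: Z = R = 2320 Ω
  Z2: Z = 1/(jωC) = -j/(ω·C) = 0 - j1.86 Ω
  Z3: Z = 1/(jωC) = -j/(ω·C) = 0 - j2387 Ω
Step 3 — With the output port shorted to ground, the output series arm Z2 runs from the junction to ground; the shunt arm Z3 also runs from the junction to ground. They appear in parallel: Z3 || Z2 = 0 - j1.858 Ω.
Step 4 — Series with input arm Z1: Z_in = Z1 + (Z3 || Z2) = 2320 - j1.858 Ω = 2320∠-0.0° Ω.
Step 5 — Source phasor: V = 91.1∠104.6° V = -22.96 + j88.16 V.
Step 6 — Current: I = V / Z = -0.009929 + j0.03799 A = 0.03927∠104.6° A.
Step 7 — Complex power: S = V·I* = 3.577 - j0.002865 VA.
Step 8 — Real power: P = Re(S) = 3.577 W.
Step 9 — Reactive power: Q = Im(S) = -0.002865 VAR.
Step 10 — Apparent power: |S| = 3.577 VA.
Step 11 — Power factor: PF = P/|S| = 1 (leading).

(a) P = 3.577 W  (b) Q = -0.002865 VAR  (c) S = 3.577 VA  (d) PF = 1 (leading)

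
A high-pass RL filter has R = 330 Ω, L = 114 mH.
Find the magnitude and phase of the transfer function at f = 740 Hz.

Step 1 — Angular frequency: ω = 2π·740 = 4650 rad/s.
Step 2 — Transfer function: H(jω) = jωL/(R + jωL).
Step 3 — Numerator jωL = j·530; denominator R + jωL = 330 + j530.
Step 4 — H = 0.7207 + j0.4487.
Step 5 — Magnitude: |H| = 0.8489 (-1.4 dB); phase: φ = 31.9°.

|H| = 0.8489 (-1.4 dB), φ = 31.9°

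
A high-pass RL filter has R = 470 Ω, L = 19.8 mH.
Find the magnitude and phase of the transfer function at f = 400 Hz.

Step 1 — Angular frequency: ω = 2π·400 = 2513 rad/s.
Step 2 — Transfer function: H(jω) = jωL/(R + jωL).
Step 3 — Numerator jωL = j·49.76; denominator R + jωL = 470 + j49.76.
Step 4 — H = 0.01109 + j0.1047.
Step 5 — Magnitude: |H| = 0.1053 (-19.6 dB); phase: φ = 84.0°.

|H| = 0.1053 (-19.6 dB), φ = 84.0°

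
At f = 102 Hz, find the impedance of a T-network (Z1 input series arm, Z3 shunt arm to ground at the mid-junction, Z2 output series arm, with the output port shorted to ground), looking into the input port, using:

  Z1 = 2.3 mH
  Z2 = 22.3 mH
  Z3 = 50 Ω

Step 1 — Angular frequency: ω = 2π·f = 2π·102 = 640.9 rad/s.
Step 2 — Component impedances:
  Z1: Z = jωL = j·640.9·0.0023 = 0 + j1.474 Ω
  Z2: Z = jωL = j·640.9·0.0223 = 0 + j14.29 Ω
  Z3: Z = R = 50 Ω
Step 3 — With the output port shorted to ground, the output series arm Z2 runs from the junction to ground; the shunt arm Z3 also runs from the junction to ground. They appear in parallel: Z3 || Z2 = 3.777 + j13.21 Ω.
Step 4 — Series with input arm Z1: Z_in = Z1 + (Z3 || Z2) = 3.777 + j14.69 Ω = 15.16∠75.6° Ω.

Z = 3.777 + j14.69 Ω = 15.16∠75.6° Ω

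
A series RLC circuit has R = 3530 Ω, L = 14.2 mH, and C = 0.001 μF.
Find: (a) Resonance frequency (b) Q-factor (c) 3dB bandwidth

Step 1 — Resonance: ω₀ = 1/√(LC) = 1/√(0.0142·1e-09) = 2.654e+05 rad/s.
Step 2 — f₀ = ω₀/(2π) = 4.224e+04 Hz.
Step 3 — Series Q: Q = ω₀L/R = 2.654e+05·0.0142/3530 = 1.068.
Step 4 — Bandwidth: Δω = ω₀/Q = 2.486e+05 rad/s; BW = Δω/(2π) = 3.956e+04 Hz.

(a) f₀ = 4.224e+04 Hz  (b) Q = 1.068  (c) BW = 3.956e+04 Hz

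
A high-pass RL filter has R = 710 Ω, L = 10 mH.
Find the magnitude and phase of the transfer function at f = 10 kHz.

Step 1 — Angular frequency: ω = 2π·1e+04 = 6.283e+04 rad/s.
Step 2 — Transfer function: H(jω) = jωL/(R + jωL).
Step 3 — Numerator jωL = j·628.3; denominator R + jωL = 710 + j628.3.
Step 4 — H = 0.4392 + j0.4963.
Step 5 — Magnitude: |H| = 0.6627 (-3.6 dB); phase: φ = 48.5°.

|H| = 0.6627 (-3.6 dB), φ = 48.5°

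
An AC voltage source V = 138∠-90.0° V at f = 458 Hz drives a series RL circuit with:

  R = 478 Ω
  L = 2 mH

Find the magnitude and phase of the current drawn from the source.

Step 1 — Angular frequency: ω = 2π·f = 2π·458 = 2878 rad/s.
Step 2 — Component impedances:
  R: Z = R = 478 Ω
  L: Z = jωL = j·2878·0.002 = 0 + j5.755 Ω
Step 3 — Series combination: Z_total = R + L = 478 + j5.755 Ω = 478∠0.7° Ω.
Step 4 — Source phasor: V = 138∠-90.0° V = 0 - j138 V.
Step 5 — Ohm's law: I = V / Z_total = (0 - j138) / (478 + j5.755) = -0.003476 - j0.2887 A.
Step 6 — Convert to polar: |I| = 0.2887 A, ∠I = -90.7°.

I = 0.2887∠-90.7° A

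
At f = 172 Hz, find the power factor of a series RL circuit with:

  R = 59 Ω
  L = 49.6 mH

Step 1 — Angular frequency: ω = 2π·f = 2π·172 = 1081 rad/s.
Step 2 — Component impedances:
  R: Z = R = 59 Ω
  L: Z = jωL = j·1081·0.0496 = 0 + j53.6 Ω
Step 3 — Series combination: Z_total = R + L = 59 + j53.6 Ω = 79.71∠42.3° Ω.
Step 4 — Power factor: PF = cos(φ) = Re(Z)/|Z| = 59/79.714 = 0.7401.
Step 5 — Type: Im(Z) = 53.6 ⇒ lagging (phase φ = 42.3°).

PF = 0.7401 (lagging, φ = 42.3°)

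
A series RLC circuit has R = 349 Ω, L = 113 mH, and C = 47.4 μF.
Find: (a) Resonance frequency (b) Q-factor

Step 1 — Resonance condition Im(Z)=0 gives ω₀ = 1/√(LC).
Step 2 — ω₀ = 1/√(0.113·4.74e-05) = 432.1 rad/s.
Step 3 — f₀ = ω₀/(2π) = 68.77 Hz.
Step 4 — Series Q: Q = ω₀L/R = 432.1·0.113/349 = 0.1399.

(a) f₀ = 68.77 Hz  (b) Q = 0.1399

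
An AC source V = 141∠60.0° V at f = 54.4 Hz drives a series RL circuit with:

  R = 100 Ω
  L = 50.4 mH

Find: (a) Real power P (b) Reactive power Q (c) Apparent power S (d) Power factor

Step 1 — Angular frequency: ω = 2π·f = 2π·54.4 = 341.8 rad/s.
Step 2 — Component impedances:
  R: Z = R = 100 Ω
  L: Z = jωL = j·341.8·0.0504 = 0 + j17.23 Ω
Step 3 — Series combination: Z_total = R + L = 100 + j17.23 Ω = 101.5∠9.8° Ω.
Step 4 — Source phasor: V = 141∠60.0° V = 70.5 + j122.1 V.
Step 5 — Current: I = V / Z = 0.889 + j1.068 A = 1.39∠50.2° A.
Step 6 — Complex power: S = V·I* = 193.1 + j33.26 VA.
Step 7 — Real power: P = Re(S) = 193.1 W.
Step 8 — Reactive power: Q = Im(S) = 33.26 VAR.
Step 9 — Apparent power: |S| = 195.9 VA.
Step 10 — Power factor: PF = P/|S| = 0.9855 (lagging).

(a) P = 193.1 W  (b) Q = 33.26 VAR  (c) S = 195.9 VA  (d) PF = 0.9855 (lagging)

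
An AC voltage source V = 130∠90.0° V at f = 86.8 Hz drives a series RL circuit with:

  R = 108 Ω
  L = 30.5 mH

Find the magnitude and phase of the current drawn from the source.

Step 1 — Angular frequency: ω = 2π·f = 2π·86.8 = 545.4 rad/s.
Step 2 — Component impedances:
  R: Z = R = 108 Ω
  L: Z = jωL = j·545.4·0.0305 = 0 + j16.63 Ω
Step 3 — Series combination: Z_total = R + L = 108 + j16.63 Ω = 109.3∠8.8° Ω.
Step 4 — Source phasor: V = 130∠90.0° V = 0 + j130 V.
Step 5 — Ohm's law: I = V / Z_total = (0 + j130) / (108 + j16.63) = 0.1811 + j1.176 A.
Step 6 — Convert to polar: |I| = 1.19 A, ∠I = 81.2°.

I = 1.19∠81.2° A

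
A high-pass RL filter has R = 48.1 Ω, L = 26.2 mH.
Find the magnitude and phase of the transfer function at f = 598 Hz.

Step 1 — Angular frequency: ω = 2π·598 = 3757 rad/s.
Step 2 — Transfer function: H(jω) = jωL/(R + jωL).
Step 3 — Numerator jωL = j·98.44; denominator R + jωL = 48.1 + j98.44.
Step 4 — H = 0.8073 + j0.3944.
Step 5 — Magnitude: |H| = 0.8985 (-0.9 dB); phase: φ = 26.0°.

|H| = 0.8985 (-0.9 dB), φ = 26.0°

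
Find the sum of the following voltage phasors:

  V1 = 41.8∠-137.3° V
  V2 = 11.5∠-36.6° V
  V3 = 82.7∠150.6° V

Step 1 — Convert each phasor to rectangular form:
  V1 = 41.8·(cos(-137.3°) + j·sin(-137.3°)) = -30.72 - j28.35 V
  V2 = 11.5·(cos(-36.6°) + j·sin(-36.6°)) = 9.232 - j6.857 V
  V3 = 82.7·(cos(150.6°) + j·sin(150.6°)) = -72.05 + j40.6 V
Step 2 — Sum components: V_total = -93.54 + j5.394 V.
Step 3 — Convert to polar: |V_total| = 93.69 V, ∠V_total = 176.7°.

V_total = 93.69∠176.7° V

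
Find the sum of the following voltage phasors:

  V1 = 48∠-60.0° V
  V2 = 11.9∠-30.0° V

Step 1 — Convert each phasor to rectangular form:
  V1 = 48·(cos(-60.0°) + j·sin(-60.0°)) = 24 - j41.57 V
  V2 = 11.9·(cos(-30.0°) + j·sin(-30.0°)) = 10.31 - j5.95 V
Step 2 — Sum components: V_total = 34.31 - j47.52 V.
Step 3 — Convert to polar: |V_total| = 58.61 V, ∠V_total = -54.2°.

V_total = 58.61∠-54.2° V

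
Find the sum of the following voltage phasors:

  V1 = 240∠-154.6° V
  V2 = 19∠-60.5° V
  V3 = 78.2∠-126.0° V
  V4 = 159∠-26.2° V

Step 1 — Convert each phasor to rectangular form:
  V1 = 240·(cos(-154.6°) + j·sin(-154.6°)) = -216.8 - j102.9 V
  V2 = 19·(cos(-60.5°) + j·sin(-60.5°)) = 9.356 - j16.54 V
  V3 = 78.2·(cos(-126.0°) + j·sin(-126.0°)) = -45.96 - j63.27 V
  V4 = 159·(cos(-26.2°) + j·sin(-26.2°)) = 142.7 - j70.2 V
Step 2 — Sum components: V_total = -110.7 - j252.9 V.
Step 3 — Convert to polar: |V_total| = 276.1 V, ∠V_total = -113.6°.

V_total = 276.1∠-113.6° V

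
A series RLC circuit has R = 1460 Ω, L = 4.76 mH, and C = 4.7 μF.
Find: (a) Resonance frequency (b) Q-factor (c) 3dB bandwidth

Step 1 — Resonance: ω₀ = 1/√(LC) = 1/√(0.00476·4.7e-06) = 6686 rad/s.
Step 2 — f₀ = ω₀/(2π) = 1064 Hz.
Step 3 — Series Q: Q = ω₀L/R = 6686·0.00476/1460 = 0.0218.
Step 4 — Bandwidth: Δω = ω₀/Q = 3.067e+05 rad/s; BW = Δω/(2π) = 4.882e+04 Hz.

(a) f₀ = 1064 Hz  (b) Q = 0.0218  (c) BW = 4.882e+04 Hz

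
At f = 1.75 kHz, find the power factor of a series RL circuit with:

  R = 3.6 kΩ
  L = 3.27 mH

Step 1 — Angular frequency: ω = 2π·f = 2π·1750 = 1.1e+04 rad/s.
Step 2 — Component impedances:
  R: Z = R = 3600 Ω
  L: Z = jωL = j·1.1e+04·0.00327 = 0 + j35.96 Ω
Step 3 — Series combination: Z_total = R + L = 3600 + j35.96 Ω = 3600∠0.6° Ω.
Step 4 — Power factor: PF = cos(φ) = Re(Z)/|Z| = 3600/3600 = 1.
Step 5 — Type: Im(Z) = 35.96 ⇒ lagging (phase φ = 0.6°).

PF = 1 (lagging, φ = 0.6°)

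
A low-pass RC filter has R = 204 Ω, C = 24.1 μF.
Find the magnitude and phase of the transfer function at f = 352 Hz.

Step 1 — Angular frequency: ω = 2π·352 = 2212 rad/s.
Step 2 — Transfer function: H(jω) = 1/(1 + jωRC).
Step 3 — Denominator: 1 + jωRC = 1 + j·2212·204·2.41e-05 = 1 + j10.87.
Step 4 — H = 0.008387 - j0.0912.
Step 5 — Magnitude: |H| = 0.09158 (-20.8 dB); phase: φ = -84.7°.

|H| = 0.09158 (-20.8 dB), φ = -84.7°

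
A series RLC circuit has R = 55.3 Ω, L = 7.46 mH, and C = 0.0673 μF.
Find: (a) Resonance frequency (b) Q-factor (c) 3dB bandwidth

Step 1 — Resonance condition Im(Z)=0 gives ω₀ = 1/√(LC).
Step 2 — ω₀ = 1/√(0.00746·6.73e-08) = 4.463e+04 rad/s.
Step 3 — f₀ = ω₀/(2π) = 7103 Hz.
Step 4 — Series Q: Q = ω₀L/R = 4.463e+04·0.00746/55.3 = 6.021.
Step 5 — 3dB bandwidth: Δω = ω₀/Q = 7413 rad/s; BW = Δω/(2π) = 1180 Hz.

(a) f₀ = 7103 Hz  (b) Q = 6.021  (c) BW = 1180 Hz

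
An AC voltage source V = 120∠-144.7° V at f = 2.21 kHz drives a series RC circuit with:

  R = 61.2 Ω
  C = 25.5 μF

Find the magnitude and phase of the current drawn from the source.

Step 1 — Angular frequency: ω = 2π·f = 2π·2210 = 1.389e+04 rad/s.
Step 2 — Component impedances:
  R: Z = R = 61.2 Ω
  C: Z = 1/(jωC) = -j/(ω·C) = 0 - j2.824 Ω
Step 3 — Series combination: Z_total = R + C = 61.2 - j2.824 Ω = 61.27∠-2.6° Ω.
Step 4 — Source phasor: V = 120∠-144.7° V = -97.94 - j69.34 V.
Step 5 — Ohm's law: I = V / Z_total = (-97.94 - j69.34) / (61.2 - j2.824) = -1.545 - j1.204 A.
Step 6 — Convert to polar: |I| = 1.959 A, ∠I = -142.1°.

I = 1.959∠-142.1° A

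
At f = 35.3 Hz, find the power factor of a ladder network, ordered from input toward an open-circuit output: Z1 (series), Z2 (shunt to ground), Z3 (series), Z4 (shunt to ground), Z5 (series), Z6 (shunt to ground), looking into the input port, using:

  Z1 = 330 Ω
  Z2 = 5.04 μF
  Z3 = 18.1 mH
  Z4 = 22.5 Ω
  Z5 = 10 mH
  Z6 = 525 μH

Step 1 — Angular frequency: ω = 2π·f = 2π·35.3 = 221.8 rad/s.
Step 2 — Component impedances:
  Z1: Z = R = 330 Ω
  Z2: Z = 1/(jωC) = -j/(ω·C) = 0 - j894.6 Ω
  Z3: Z = jωL = j·221.8·0.0181 = 0 + j4.015 Ω
  Z4: Z = R = 22.5 Ω
  Z5: Z = jωL = j·221.8·0.01 = 0 + j2.218 Ω
  Z6: Z = jωL = j·221.8·0.000525 = 0 + j0.1164 Ω
Step 3 — Ladder network (open output): work backward from the far end, alternating series and parallel combinations. Z_in = 330.2 + j6.369 Ω = 330.3∠1.1° Ω.
Step 4 — Power factor: PF = cos(φ) = Re(Z)/|Z| = 330.24/330.3 = 0.9998.
Step 5 — Type: Im(Z) = 6.369 ⇒ lagging (phase φ = 1.1°).

PF = 0.9998 (lagging, φ = 1.1°)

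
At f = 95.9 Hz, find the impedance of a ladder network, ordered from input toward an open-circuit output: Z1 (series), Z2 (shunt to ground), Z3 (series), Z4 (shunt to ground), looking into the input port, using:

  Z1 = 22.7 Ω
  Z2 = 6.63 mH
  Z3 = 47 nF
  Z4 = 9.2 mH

Step 1 — Angular frequency: ω = 2π·f = 2π·95.9 = 602.6 rad/s.
Step 2 — Component impedances:
  Z1: Z = R = 22.7 Ω
  Z2: Z = jωL = j·602.6·0.00663 = 0 + j3.995 Ω
  Z3: Z = 1/(jωC) = -j/(ω·C) = 0 - j3.531e+04 Ω
  Z4: Z = jωL = j·602.6·0.0092 = 0 + j5.544 Ω
Step 3 — Ladder network (open output): work backward from the far end, alternating series and parallel combinations. Z_in = 22.7 + j3.995 Ω = 23.05∠10.0° Ω.

Z = 22.7 + j3.995 Ω = 23.05∠10.0° Ω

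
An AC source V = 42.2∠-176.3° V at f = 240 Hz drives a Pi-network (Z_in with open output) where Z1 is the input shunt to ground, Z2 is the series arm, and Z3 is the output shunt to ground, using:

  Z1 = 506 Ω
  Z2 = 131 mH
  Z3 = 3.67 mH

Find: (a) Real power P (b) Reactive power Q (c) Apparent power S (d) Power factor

Step 1 — Angular frequency: ω = 2π·f = 2π·240 = 1508 rad/s.
Step 2 — Component impedances:
  Z1: Z = R = 506 Ω
  Z2: Z = jωL = j·1508·0.131 = 0 + j197.5 Ω
  Z3: Z = jωL = j·1508·0.00367 = 0 + j5.534 Ω
Step 3 — With open output, the series arm Z2 and the output shunt Z3 appear in series to ground: Z2 + Z3 = 0 + j203.1 Ω.
Step 4 — Parallel with input shunt Z1: Z_in = Z1 || (Z2 + Z3) = 70.2 + j174.9 Ω = 188.5∠68.1° Ω.
Step 5 — Source phasor: V = 42.2∠-176.3° V = -42.11 - j2.723 V.
Step 6 — Current: I = V / Z = -0.09664 + j0.202 A = 0.2239∠115.6° A.
Step 7 — Complex power: S = V·I* = 3.519 + j8.769 VA.
Step 8 — Real power: P = Re(S) = 3.519 W.
Step 9 — Reactive power: Q = Im(S) = 8.769 VAR.
Step 10 — Apparent power: |S| = 9.449 VA.
Step 11 — Power factor: PF = P/|S| = 0.3725 (lagging).

(a) P = 3.519 W  (b) Q = 8.769 VAR  (c) S = 9.449 VA  (d) PF = 0.3725 (lagging)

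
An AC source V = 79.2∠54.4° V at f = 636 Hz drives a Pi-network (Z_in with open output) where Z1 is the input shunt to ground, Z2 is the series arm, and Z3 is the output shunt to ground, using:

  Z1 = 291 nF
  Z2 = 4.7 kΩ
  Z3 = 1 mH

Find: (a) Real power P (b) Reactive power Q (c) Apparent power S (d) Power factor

Step 1 — Angular frequency: ω = 2π·f = 2π·636 = 3996 rad/s.
Step 2 — Component impedances:
  Z1: Z = 1/(jωC) = -j/(ω·C) = 0 - j859.9 Ω
  Z2: Z = R = 4700 Ω
  Z3: Z = jωL = j·3996·0.001 = 0 + j3.996 Ω
Step 3 — With open output, the series arm Z2 and the output shunt Z3 appear in series to ground: Z2 + Z3 = 4700 + j3.996 Ω.
Step 4 — Parallel with input shunt Z1: Z_in = Z1 || (Z2 + Z3) = 152.3 - j832.2 Ω = 846∠-79.6° Ω.
Step 5 — Source phasor: V = 79.2∠54.4° V = 46.1 + j64.4 V.
Step 6 — Current: I = V / Z = -0.06506 + j0.06731 A = 0.09361∠134.0° A.
Step 7 — Complex power: S = V·I* = 1.335 - j7.293 VA.
Step 8 — Real power: P = Re(S) = 1.335 W.
Step 9 — Reactive power: Q = Im(S) = -7.293 VAR.
Step 10 — Apparent power: |S| = 7.414 VA.
Step 11 — Power factor: PF = P/|S| = 0.18 (leading).

(a) P = 1.335 W  (b) Q = -7.293 VAR  (c) S = 7.414 VA  (d) PF = 0.18 (leading)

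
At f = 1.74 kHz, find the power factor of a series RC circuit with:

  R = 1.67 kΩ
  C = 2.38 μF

Step 1 — Angular frequency: ω = 2π·f = 2π·1740 = 1.093e+04 rad/s.
Step 2 — Component impedances:
  R: Z = R = 1670 Ω
  C: Z = 1/(jωC) = -j/(ω·C) = 0 - j38.43 Ω
Step 3 — Series combination: Z_total = R + C = 1670 - j38.43 Ω = 1670∠-1.3° Ω.
Step 4 — Power factor: PF = cos(φ) = Re(Z)/|Z| = 1670/1670.44 = 0.9997.
Step 5 — Type: Im(Z) = -38.43 ⇒ leading (phase φ = -1.3°).

PF = 0.9997 (leading, φ = -1.3°)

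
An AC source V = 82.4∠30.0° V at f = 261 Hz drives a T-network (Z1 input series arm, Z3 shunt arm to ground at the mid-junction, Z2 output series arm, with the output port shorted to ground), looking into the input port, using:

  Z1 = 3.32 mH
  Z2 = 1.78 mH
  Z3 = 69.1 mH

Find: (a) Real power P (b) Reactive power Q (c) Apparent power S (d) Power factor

Step 1 — Angular frequency: ω = 2π·f = 2π·261 = 1640 rad/s.
Step 2 — Component impedances:
  Z1: Z = jωL = j·1640·0.00332 = 0 + j5.445 Ω
  Z2: Z = jωL = j·1640·0.00178 = 0 + j2.919 Ω
  Z3: Z = jωL = j·1640·0.0691 = 0 + j113.3 Ω
Step 3 — With the output port shorted to ground, the output series arm Z2 runs from the junction to ground; the shunt arm Z3 also runs from the junction to ground. They appear in parallel: Z3 || Z2 = 0 + j2.846 Ω.
Step 4 — Series with input arm Z1: Z_in = Z1 + (Z3 || Z2) = 0 + j8.29 Ω = 8.29∠90.0° Ω.
Step 5 — Source phasor: V = 82.4∠30.0° V = 71.36 + j41.2 V.
Step 6 — Current: I = V / Z = 4.97 - j8.608 A = 9.939∠-60.0° A.
Step 7 — Complex power: S = V·I* = 0 + j819 VA.
Step 8 — Real power: P = Re(S) = 0 W.
Step 9 — Reactive power: Q = Im(S) = 819 VAR.
Step 10 — Apparent power: |S| = 819 VA.
Step 11 — Power factor: PF = P/|S| = 0 (lagging).

(a) P = 0 W  (b) Q = 819 VAR  (c) S = 819 VA  (d) PF = 0 (lagging)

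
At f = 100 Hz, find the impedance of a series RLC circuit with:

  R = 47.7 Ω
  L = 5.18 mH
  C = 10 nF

Step 1 — Angular frequency: ω = 2π·f = 2π·100 = 628.3 rad/s.
Step 2 — Component impedances:
  R: Z = R = 47.7 Ω
  L: Z = jωL = j·628.3·0.00518 = 0 + j3.255 Ω
  C: Z = 1/(jωC) = -j/(ω·C) = 0 - j1.592e+05 Ω
Step 3 — Series combination: Z_total = R + L + C = 47.7 - j1.592e+05 Ω = 1.592e+05∠-90.0° Ω.

Z = 47.7 - j1.592e+05 Ω = 1.592e+05∠-90.0° Ω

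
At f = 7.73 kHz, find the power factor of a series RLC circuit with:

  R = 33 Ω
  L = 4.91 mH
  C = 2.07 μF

Step 1 — Angular frequency: ω = 2π·f = 2π·7730 = 4.857e+04 rad/s.
Step 2 — Component impedances:
  R: Z = R = 33 Ω
  L: Z = jωL = j·4.857e+04·0.00491 = 0 + j238.5 Ω
  C: Z = 1/(jωC) = -j/(ω·C) = 0 - j9.947 Ω
Step 3 — Series combination: Z_total = R + L + C = 33 + j228.5 Ω = 230.9∠81.8° Ω.
Step 4 — Power factor: PF = cos(φ) = Re(Z)/|Z| = 33/230.9 = 0.1429.
Step 5 — Type: Im(Z) = 228.5 ⇒ lagging (phase φ = 81.8°).

PF = 0.1429 (lagging, φ = 81.8°)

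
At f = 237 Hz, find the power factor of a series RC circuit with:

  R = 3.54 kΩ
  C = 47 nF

Step 1 — Angular frequency: ω = 2π·f = 2π·237 = 1489 rad/s.
Step 2 — Component impedances:
  R: Z = R = 3540 Ω
  C: Z = 1/(jωC) = -j/(ω·C) = 0 - j1.429e+04 Ω
Step 3 — Series combination: Z_total = R + C = 3540 - j1.429e+04 Ω = 1.472e+04∠-76.1° Ω.
Step 4 — Power factor: PF = cos(φ) = Re(Z)/|Z| = 3540/1.472e+04 = 0.2405.
Step 5 — Type: Im(Z) = -1.429e+04 ⇒ leading (phase φ = -76.1°).

PF = 0.2405 (leading, φ = -76.1°)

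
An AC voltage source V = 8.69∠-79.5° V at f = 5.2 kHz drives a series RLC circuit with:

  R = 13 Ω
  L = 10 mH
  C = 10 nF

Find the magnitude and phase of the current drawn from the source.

Step 1 — Angular frequency: ω = 2π·f = 2π·5200 = 3.267e+04 rad/s.
Step 2 — Component impedances:
  R: Z = R = 13 Ω
  L: Z = jωL = j·3.267e+04·0.01 = 0 + j326.7 Ω
  C: Z = 1/(jωC) = -j/(ω·C) = 0 - j3061 Ω
Step 3 — Series combination: Z_total = R + L + C = 13 - j2734 Ω = 2734∠-89.7° Ω.
Step 4 — Source phasor: V = 8.69∠-79.5° V = 1.584 - j8.544 V.
Step 5 — Ohm's law: I = V / Z_total = (1.584 - j8.544) / (13 - j2734) = 0.003128 + j0.0005644 A.
Step 6 — Convert to polar: |I| = 0.003179 A, ∠I = 10.2°.

I = 0.003179∠10.2° A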